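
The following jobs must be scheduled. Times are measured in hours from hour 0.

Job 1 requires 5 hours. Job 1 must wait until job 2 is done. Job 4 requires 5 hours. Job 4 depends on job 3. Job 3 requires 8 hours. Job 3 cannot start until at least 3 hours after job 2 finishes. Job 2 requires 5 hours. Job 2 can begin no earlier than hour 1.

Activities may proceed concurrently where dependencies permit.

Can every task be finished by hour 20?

No

After its own release at hour 1, job 2 can start at hour 1 and finishes at hour 6.
Job 3 waits on job 2 (finishes hour 6, plus 3-hour gap → hour 9), so it starts at hour 9 and finishes at 9 + 8 = hour 17.
Job 4 waits on job 3 (finishes hour 17), so it starts at hour 17 and finishes at 17 + 5 = hour 22.
After job 2 (finishes hour 6), job 1 can start at hour 6 and finishes at hour 11.
The earliest everything can be done is hour 22, which is after the deadline of 20, so it is not possible.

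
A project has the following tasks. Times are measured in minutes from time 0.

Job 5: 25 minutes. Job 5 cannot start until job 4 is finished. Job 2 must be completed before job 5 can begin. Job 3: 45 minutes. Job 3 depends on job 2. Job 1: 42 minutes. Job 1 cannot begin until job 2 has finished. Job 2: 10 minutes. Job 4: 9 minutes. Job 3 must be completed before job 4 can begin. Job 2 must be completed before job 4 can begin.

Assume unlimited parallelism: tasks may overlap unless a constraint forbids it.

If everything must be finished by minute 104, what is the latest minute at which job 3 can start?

Nothing follows job 5; the deadline of minute 104 is its only limit. It must start by 104 − 25 = minute 79.
Job 4 feeds into job 5 (must start by minute 79); so job 4 must finish by minute 79 and therefore start by minute 70.
Job 3 has to be done before job 4 (must start by minute 70). That means finishing by minute 70, i.e. starting by 70 − 45 = minute 25.

25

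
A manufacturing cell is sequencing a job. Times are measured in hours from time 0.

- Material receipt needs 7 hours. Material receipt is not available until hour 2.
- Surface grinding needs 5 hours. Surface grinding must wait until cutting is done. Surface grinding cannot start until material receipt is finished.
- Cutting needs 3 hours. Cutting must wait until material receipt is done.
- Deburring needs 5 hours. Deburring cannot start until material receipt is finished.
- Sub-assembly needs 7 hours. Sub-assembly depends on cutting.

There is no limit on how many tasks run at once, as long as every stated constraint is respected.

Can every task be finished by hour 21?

Yes

After its own release at hour 2, material receipt can start at hour 2 and finishes at hour 9.
Deburring cannot begin until material receipt (finishes hour 9). It runs from hour 9 to 9 + 5 = hour 14.
Cutting waits on material receipt (finishes hour 9), so it starts at hour 9 and finishes at 9 + 3 = hour 12.
After cutting (finishes hour 12), sub-assembly can start at hour 12 and finishes at hour 19.
Surface grinding cannot start until cutting (finishes hour 12); material receipt (finishes hour 9). The controlling bound is hour 12, so surface grinding finishes at 12 + 5 = hour 17.
Every task is finished by hour 19, which is no later than the deadline of 21, so the schedule is feasible.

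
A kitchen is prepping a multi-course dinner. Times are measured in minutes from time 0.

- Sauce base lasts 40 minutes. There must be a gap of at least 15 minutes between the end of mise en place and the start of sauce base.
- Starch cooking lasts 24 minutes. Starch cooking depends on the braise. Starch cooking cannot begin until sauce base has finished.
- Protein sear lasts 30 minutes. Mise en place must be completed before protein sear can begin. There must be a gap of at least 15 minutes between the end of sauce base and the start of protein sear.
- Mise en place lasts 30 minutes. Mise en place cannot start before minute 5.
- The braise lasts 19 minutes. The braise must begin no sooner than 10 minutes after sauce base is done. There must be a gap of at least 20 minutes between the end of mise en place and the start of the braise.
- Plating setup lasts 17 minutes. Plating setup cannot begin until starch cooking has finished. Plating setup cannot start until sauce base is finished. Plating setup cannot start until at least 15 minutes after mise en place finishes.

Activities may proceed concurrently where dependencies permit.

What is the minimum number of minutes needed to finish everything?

160

Mise en place waits on its own release at minute 5, so it starts at minute 5 and finishes at 5 + 30 = minute 35.
Sauce base cannot begin until mise en place (finishes minute 35, plus 15-minute gap → minute 50). It runs from minute 50 to 50 + 40 = minute 90.
For protein sear: mise en place (finishes minute 35); sauce base (finishes minute 90, plus 15-minute gap → minute 105). Taking the maximum gives a start of minute 105, and it finishes at 105 + 30 = minute 135.
For the braise: sauce base (finishes minute 90, plus 10-minute gap → minute 100); mise en place (finishes minute 35, plus 20-minute gap → minute 55). Taking the maximum gives a start of minute 100, and it finishes at 100 + 19 = minute 119.
For starch cooking: the braise (finishes minute 119); sauce base (finishes minute 90). Taking the maximum gives a start of minute 119, and it finishes at 119 + 24 = minute 143.
Plating setup cannot start until starch cooking (finishes minute 143); sauce base (finishes minute 90); mise en place (finishes minute 35, plus 15-minute gap → minute 50). The controlling bound is minute 143, so plating setup finishes at 143 + 17 = minute 160.
All tasks are finished once the last one completes. Finish times: Mise en place at 35, Sauce base at 90, The braise at 119, Protein sear at 135, Starch cooking at 143, Plating setup at 160. The latest is minute 160.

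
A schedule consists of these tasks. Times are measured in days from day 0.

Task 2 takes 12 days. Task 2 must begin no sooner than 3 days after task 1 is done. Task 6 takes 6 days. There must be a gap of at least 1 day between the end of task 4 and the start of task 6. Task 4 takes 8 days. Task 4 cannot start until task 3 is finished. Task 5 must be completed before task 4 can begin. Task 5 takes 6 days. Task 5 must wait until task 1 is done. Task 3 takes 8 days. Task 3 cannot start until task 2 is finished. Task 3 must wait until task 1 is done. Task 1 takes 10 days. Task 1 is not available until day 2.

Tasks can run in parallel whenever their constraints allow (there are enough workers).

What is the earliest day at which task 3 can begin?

27

After its own release at day 2, task 1 can start at day 2 and finishes at day 12.
Task 2 waits on task 1 (finishes day 12, plus 3-day gap → day 15), so it starts at day 15 and finishes at 15 + 12 = day 27.
Task 3 waits on task 2 (finishes day 27); task 1 (finishes day 12). The latest of these is day 27, which is the earliest task 3 can start.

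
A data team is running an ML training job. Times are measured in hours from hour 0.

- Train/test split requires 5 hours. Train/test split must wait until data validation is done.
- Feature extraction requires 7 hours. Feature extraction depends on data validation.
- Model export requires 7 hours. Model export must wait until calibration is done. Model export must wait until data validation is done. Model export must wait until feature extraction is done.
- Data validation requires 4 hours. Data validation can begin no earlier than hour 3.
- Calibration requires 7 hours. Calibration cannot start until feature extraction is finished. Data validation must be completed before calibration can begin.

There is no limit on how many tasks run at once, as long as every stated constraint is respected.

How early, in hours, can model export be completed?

Data validation waits on its own release at hour 3, so it starts at hour 3 and finishes at 3 + 4 = hour 7.
Feature extraction cannot begin until data validation (finishes hour 7). It runs from hour 7 to 7 + 7 = hour 14.
Calibration cannot start until feature extraction (finishes hour 14); data validation (finishes hour 7). The controlling bound is hour 14, so calibration finishes at 14 + 7 = hour 21.
Model export cannot start until calibration (finishes hour 21); data validation (finishes hour 7); feature extraction (finishes hour 14). The controlling bound is hour 21, so model export finishes at 21 + 7 = hour 28.

28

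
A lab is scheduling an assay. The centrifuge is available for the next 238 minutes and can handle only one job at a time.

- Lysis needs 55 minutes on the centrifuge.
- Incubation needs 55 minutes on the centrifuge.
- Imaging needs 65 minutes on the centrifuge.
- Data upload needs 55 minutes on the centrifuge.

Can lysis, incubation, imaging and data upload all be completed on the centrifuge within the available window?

Yes

Running back to back, the jobs need 55 + 55 + 65 + 55 = 230 minutes on the centrifuge.
Since 230 ≤ 238, they fit within the window.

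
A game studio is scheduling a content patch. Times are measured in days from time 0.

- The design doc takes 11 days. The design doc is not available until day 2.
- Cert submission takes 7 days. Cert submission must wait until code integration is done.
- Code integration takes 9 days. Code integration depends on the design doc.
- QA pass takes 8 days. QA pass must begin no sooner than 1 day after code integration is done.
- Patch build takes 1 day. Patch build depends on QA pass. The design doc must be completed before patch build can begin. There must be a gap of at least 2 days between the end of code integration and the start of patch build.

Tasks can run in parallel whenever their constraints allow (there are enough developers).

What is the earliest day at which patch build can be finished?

32

The design doc waits on its own release at day 2, so it starts at day 2 and finishes at 2 + 11 = day 13.
Code integration waits on the design doc (finishes day 13), so it starts at day 13 and finishes at 13 + 9 = day 22.
After code integration (finishes day 22, plus 1-day gap → day 23), QA pass can start at day 23 and finishes at day 31.
Patch build cannot start until QA pass (finishes day 31); the design doc (finishes day 13); code integration (finishes day 22, plus 2-day gap → day 24). The controlling bound is day 31, so patch build finishes at 31 + 1 = day 32.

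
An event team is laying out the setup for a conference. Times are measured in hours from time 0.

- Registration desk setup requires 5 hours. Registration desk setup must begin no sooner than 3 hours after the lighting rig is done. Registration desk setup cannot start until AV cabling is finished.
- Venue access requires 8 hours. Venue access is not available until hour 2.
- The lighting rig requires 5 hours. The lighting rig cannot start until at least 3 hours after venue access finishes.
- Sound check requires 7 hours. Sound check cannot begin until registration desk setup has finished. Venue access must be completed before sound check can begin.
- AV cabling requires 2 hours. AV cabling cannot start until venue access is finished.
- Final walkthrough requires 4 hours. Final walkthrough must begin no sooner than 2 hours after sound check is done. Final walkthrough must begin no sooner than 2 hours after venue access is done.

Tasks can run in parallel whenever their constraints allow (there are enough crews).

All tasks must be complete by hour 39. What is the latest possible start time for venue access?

2

Nothing follows final walkthrough; the deadline of hour 39 is its only limit. It must start by 39 − 4 = hour 35.
Sound check must finish before final walkthrough (must start by hour 35, minus 2-hour gap → hour 33). With a 7-hour duration, sound check must start by 33 − 7 = hour 26.
Registration desk setup must finish before sound check (must start by hour 26). With a 5-hour duration, registration desk setup must start by 26 − 5 = hour 21.
The lighting rig must finish before registration desk setup (must start by hour 21, minus 3-hour gap → hour 18). With a 5-hour duration, the lighting rig must start by 18 − 5 = hour 13.
AV cabling has to be done before registration desk setup (must start by hour 21). That means finishing by hour 21, i.e. starting by 21 − 2 = hour 19.
Venue access has several dependents: the lighting rig (must start by hour 13, minus 3-hour gap → hour 10); AV cabling (must start by hour 19); sound check (must start by hour 26); final walkthrough (must start by hour 35, minus 2-hour gap → hour 33). The earliest of those limits is hour 10, so venue access must start by 10 − 8 = hour 2.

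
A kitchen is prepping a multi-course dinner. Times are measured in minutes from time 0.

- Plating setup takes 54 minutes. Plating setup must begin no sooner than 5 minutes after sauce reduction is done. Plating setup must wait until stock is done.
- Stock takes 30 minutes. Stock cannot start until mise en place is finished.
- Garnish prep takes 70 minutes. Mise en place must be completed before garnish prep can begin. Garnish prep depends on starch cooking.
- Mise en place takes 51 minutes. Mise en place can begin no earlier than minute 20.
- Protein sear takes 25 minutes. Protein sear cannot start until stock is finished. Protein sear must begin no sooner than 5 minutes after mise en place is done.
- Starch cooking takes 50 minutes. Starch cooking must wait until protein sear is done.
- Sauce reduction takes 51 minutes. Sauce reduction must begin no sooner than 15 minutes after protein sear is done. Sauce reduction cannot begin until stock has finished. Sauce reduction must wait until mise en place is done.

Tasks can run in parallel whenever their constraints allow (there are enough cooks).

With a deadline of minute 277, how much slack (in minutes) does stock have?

26

After its own release at minute 20, mise en place can start at minute 20 and finishes at minute 71.
After mise en place (finishes minute 71), stock can start at minute 71 and finishes at minute 101.

Working backward from the deadline:
Plating setup has no dependents, so it just needs to finish by minute 277. Starting by 277 − 54 = minute 223 achieves that.
Sauce reduction must finish before plating setup (must start by minute 223, minus 5-minute gap → minute 218). With a 51-minute duration, sauce reduction must start by 218 − 51 = minute 167.
Nothing follows garnish prep; the deadline of minute 277 is its only limit. It must start by 277 − 70 = minute 207.
Starch cooking has to be done before garnish prep (must start by minute 207). That means finishing by minute 207, i.e. starting by 207 − 50 = minute 157.
For protein sear: sauce reduction (must start by minute 167, minus 15-minute gap → minute 152); starch cooking (must start by minute 157). The most restrictive is minute 152; with a 25-minute duration, protein sear must start by minute 127.
Stock must finish in time for protein sear (must start by minute 127); sauce reduction (must start by minute 167); plating setup (must start by minute 223). The tightest is minute 127, so stock must start by 127 − 30 = minute 97.
So stock can start as early as minute 71 and as late as minute 97, giving 97 − 71 = 26 minutes of slack.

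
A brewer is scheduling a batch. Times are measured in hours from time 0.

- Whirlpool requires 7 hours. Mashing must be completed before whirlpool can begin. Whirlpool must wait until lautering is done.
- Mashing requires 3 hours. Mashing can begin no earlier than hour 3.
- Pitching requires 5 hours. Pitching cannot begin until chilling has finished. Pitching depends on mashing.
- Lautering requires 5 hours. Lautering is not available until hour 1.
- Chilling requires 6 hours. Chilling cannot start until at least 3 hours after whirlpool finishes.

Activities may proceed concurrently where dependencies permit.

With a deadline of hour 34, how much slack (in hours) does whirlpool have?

After its own release at hour 1, lautering can start at hour 1 and finishes at hour 6.
Mashing cannot begin until its own release at hour 3. It runs from hour 3 to 3 + 3 = hour 6.
For whirlpool: mashing (finishes hour 6); lautering (finishes hour 6). Taking the maximum gives a start of hour 6, and it finishes at 6 + 7 = hour 13.

Working backward from the deadline:
To finish by hour 34, pitching (duration 5) must start no later than hour 29.
Since pitching (must start by hour 29) depends on it, chilling must finish by hour 29. Backing off its 6-hour duration gives a latest start of hour 23.
Since chilling (must start by hour 23, minus 3-hour gap → hour 20) depends on it, whirlpool must finish by hour 20. Backing off its 7-hour duration gives a latest start of hour 13.
So whirlpool can start as early as hour 6 and as late as hour 13, giving 13 − 6 = 7 hours of slack.

7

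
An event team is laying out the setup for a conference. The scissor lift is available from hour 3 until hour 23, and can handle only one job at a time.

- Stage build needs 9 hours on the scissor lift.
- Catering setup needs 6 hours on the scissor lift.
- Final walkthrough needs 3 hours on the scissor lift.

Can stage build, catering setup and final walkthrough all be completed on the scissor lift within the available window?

The scissor lift window is 23 − 3 = 20 hours.
Running back to back, the jobs need 9 + 6 + 3 = 18 hours on the scissor lift.
Since 18 ≤ 20, they fit within the window.

Yes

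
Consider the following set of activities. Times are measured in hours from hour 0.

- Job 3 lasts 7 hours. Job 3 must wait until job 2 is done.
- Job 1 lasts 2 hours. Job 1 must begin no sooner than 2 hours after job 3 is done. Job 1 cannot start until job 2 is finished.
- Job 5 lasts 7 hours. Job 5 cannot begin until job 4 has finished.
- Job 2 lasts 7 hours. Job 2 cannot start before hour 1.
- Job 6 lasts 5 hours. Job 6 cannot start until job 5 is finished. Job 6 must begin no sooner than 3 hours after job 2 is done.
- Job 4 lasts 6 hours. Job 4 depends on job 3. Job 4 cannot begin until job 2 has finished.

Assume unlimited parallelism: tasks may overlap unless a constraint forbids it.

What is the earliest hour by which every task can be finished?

Job 2 cannot begin until its own release at hour 1. It runs from hour 1 to 1 + 7 = hour 8.
Job 3 waits on job 2 (finishes hour 8), so it starts at hour 8 and finishes at 8 + 7 = hour 15.
Job 4 has to wait for job 3 (finishes hour 15); job 2 (finishes hour 8). The latest of these is hour 15, so job 4 runs hour 15 to 15 + 6 = hour 21.
Job 5 cannot begin until job 4 (finishes hour 21). It runs from hour 21 to 21 + 7 = hour 28.
For job 6: job 5 (finishes hour 28); job 2 (finishes hour 8, plus 3-hour gap → hour 11). Taking the maximum gives a start of hour 28, and it finishes at 28 + 5 = hour 33.
Job 1 cannot start until job 3 (finishes hour 15, plus 2-hour gap → hour 17); job 2 (finishes hour 8). The controlling bound is hour 17, so job 1 finishes at 17 + 2 = hour 19.
All tasks are finished once the last one completes. Finish times: Job 1 at 19, Job 2 at 8, Job 3 at 15, Job 4 at 21, Job 5 at 28, Job 6 at 33. The latest is hour 33.

33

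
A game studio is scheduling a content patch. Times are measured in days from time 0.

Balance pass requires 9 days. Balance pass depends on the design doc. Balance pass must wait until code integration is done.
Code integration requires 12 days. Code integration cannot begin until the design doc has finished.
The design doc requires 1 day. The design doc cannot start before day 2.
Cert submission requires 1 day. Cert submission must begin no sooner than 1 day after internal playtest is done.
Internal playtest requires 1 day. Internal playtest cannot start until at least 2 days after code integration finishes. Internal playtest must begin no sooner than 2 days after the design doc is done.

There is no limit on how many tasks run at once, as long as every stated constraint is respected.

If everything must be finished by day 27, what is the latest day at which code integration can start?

Cert submission has no dependents, so it just needs to finish by day 27. Starting by 27 − 1 = day 26 achieves that.
Internal playtest must finish before cert submission (must start by day 26, minus 1-day gap → day 25). With a 1-day duration, internal playtest must start by 25 − 1 = day 24.
Balance pass must finish by day 27; it takes 9 days, so it must start by 27 − 9 = day 18.
For code integration: internal playtest (must start by day 24, minus 2-day gap → day 22); balance pass (must start by day 18). The most restrictive is day 18; with a 12-day duration, code integration must start by day 6.

6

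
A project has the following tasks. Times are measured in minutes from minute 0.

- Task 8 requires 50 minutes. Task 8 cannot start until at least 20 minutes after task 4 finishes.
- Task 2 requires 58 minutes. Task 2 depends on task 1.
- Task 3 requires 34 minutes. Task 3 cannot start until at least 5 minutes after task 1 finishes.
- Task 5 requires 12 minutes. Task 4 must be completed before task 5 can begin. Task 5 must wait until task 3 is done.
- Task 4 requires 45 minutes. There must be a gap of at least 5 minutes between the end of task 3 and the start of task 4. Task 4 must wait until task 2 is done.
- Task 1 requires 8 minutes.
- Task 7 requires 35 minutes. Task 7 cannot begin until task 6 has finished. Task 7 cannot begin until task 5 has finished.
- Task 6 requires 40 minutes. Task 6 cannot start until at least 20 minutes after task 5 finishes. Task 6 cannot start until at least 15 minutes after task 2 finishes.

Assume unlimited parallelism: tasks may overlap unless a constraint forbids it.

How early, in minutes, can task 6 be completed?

Task 1 can start immediately at minute 0; it finishes at minute 8.
Task 3 waits on task 1 (finishes minute 8, plus 5-minute gap → minute 13), so it starts at minute 13 and finishes at 13 + 34 = minute 47.
Task 2 cannot begin until task 1 (finishes minute 8). It runs from minute 8 to 8 + 58 = minute 66.
Task 4 needs all of task 3 (finishes minute 47, plus 5-minute gap → minute 52); task 2 (finishes minute 66). That puts its earliest start at minute 66; it finishes at 66 + 45 = minute 111.
Task 5 has to wait for task 4 (finishes minute 111); task 3 (finishes minute 47). The latest of these is minute 111, so task 5 runs minute 111 to 111 + 12 = minute 123.
Task 6 cannot start until task 5 (finishes minute 123, plus 20-minute gap → minute 143); task 2 (finishes minute 66, plus 15-minute gap → minute 81). The controlling bound is minute 143, so task 6 finishes at 143 + 40 = minute 183.

183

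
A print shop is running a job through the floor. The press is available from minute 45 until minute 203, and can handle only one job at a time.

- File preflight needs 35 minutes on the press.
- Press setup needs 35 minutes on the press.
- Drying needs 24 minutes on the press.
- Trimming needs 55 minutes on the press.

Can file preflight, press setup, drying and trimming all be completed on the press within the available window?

Yes

The press window is 203 − 45 = 158 minutes.
Running back to back, the jobs need 35 + 35 + 24 + 55 = 149 minutes on the press.
Since 149 ≤ 158, they fit within the window.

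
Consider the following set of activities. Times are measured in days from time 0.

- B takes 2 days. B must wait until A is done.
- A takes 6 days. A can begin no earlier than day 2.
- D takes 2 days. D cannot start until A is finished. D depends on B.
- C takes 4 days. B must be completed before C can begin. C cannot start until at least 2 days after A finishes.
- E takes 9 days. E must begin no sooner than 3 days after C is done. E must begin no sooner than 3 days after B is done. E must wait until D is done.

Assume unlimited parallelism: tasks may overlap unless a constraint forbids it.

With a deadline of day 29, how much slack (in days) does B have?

A cannot begin until its own release at day 2. It runs from day 2 to 2 + 6 = day 8.
B waits on A (finishes day 8), so it starts at day 8 and finishes at 8 + 2 = day 10.

Working backward from the deadline:
Nothing follows E; the deadline of day 29 is its only limit. It must start by 29 − 9 = day 20.
C feeds into E (must start by day 20, minus 3-day gap → day 17); so C must finish by day 17 and therefore start by day 13.
D has to be done before E (must start by day 20). That means finishing by day 20, i.e. starting by 20 − 2 = day 18.
B has several dependents: C (must start by day 13); D (must start by day 18); E (must start by day 20, minus 3-day gap → day 17). The earliest of those limits is day 13, so B must start by 13 − 2 = day 11.
So B can start as early as day 8 and as late as day 11, giving 11 − 8 = 3 days of slack.

3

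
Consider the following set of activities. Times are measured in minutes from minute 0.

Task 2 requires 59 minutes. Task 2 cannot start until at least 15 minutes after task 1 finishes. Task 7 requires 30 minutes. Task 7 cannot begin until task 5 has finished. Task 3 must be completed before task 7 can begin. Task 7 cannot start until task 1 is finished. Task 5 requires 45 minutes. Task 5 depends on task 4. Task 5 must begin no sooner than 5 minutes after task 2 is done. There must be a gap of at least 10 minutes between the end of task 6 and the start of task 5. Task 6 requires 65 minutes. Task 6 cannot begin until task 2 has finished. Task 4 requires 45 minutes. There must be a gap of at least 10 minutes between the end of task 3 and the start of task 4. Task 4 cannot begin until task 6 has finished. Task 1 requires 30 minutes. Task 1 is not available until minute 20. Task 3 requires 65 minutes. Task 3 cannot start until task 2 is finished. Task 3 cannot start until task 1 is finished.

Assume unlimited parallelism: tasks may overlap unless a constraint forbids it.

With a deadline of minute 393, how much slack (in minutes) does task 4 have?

74

After its own release at minute 20, task 1 can start at minute 20 and finishes at minute 50.
Task 2 waits on task 1 (finishes minute 50, plus 15-minute gap → minute 65), so it starts at minute 65 and finishes at 65 + 59 = minute 124.
After task 2 (finishes minute 124), task 6 can start at minute 124 and finishes at minute 189.
Task 3 cannot start until task 2 (finishes minute 124); task 1 (finishes minute 50). The controlling bound is minute 124, so task 3 finishes at 124 + 65 = minute 189.
Task 4 needs all of task 3 (finishes minute 189, plus 10-minute gap → minute 199); task 6 (finishes minute 189). That puts its earliest start at minute 199; it finishes at 199 + 45 = minute 244.

Working backward from the deadline:
Task 7 has no dependents, so it just needs to finish by minute 393. Starting by 393 − 30 = minute 363 achieves that.
Task 5 must finish before task 7 (must start by minute 363). With a 45-minute duration, task 5 must start by 363 − 45 = minute 318.
Task 4 must finish before task 5 (must start by minute 318). With a 45-minute duration, task 4 must start by 318 − 45 = minute 273.
So task 4 can start as early as minute 199 and as late as minute 273, giving 273 − 199 = 74 minutes of slack.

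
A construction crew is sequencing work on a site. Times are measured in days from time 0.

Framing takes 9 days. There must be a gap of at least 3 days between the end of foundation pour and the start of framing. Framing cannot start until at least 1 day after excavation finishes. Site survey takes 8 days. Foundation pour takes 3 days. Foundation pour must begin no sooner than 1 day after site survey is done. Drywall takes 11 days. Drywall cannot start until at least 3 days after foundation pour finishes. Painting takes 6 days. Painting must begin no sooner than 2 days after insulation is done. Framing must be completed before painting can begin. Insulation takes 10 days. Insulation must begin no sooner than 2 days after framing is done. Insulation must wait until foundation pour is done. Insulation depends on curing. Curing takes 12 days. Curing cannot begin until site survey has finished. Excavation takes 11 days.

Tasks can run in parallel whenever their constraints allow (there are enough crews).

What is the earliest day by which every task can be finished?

Nothing blocks excavation, so it runs from day 0 to day 11.
Nothing blocks site survey, so it runs from day 0 to day 8.
After site survey (finishes day 8), curing can start at day 8 and finishes at day 20.
After site survey (finishes day 8, plus 1-day gap → day 9), foundation pour can start at day 9 and finishes at day 12.
After foundation pour (finishes day 12, plus 3-day gap → day 15), drywall can start at day 15 and finishes at day 26.
Framing has to wait for foundation pour (finishes day 12, plus 3-day gap → day 15); excavation (finishes day 11, plus 1-day gap → day 12). The latest of these is day 15, so framing runs day 15 to 15 + 9 = day 24.
Insulation cannot start until framing (finishes day 24, plus 2-day gap → day 26); foundation pour (finishes day 12); curing (finishes day 20). The controlling bound is day 26, so insulation finishes at 26 + 10 = day 36.
Painting needs all of insulation (finishes day 36, plus 2-day gap → day 38); framing (finishes day 24). That puts its earliest start at day 38; it finishes at 38 + 6 = day 44.
All tasks are finished once the last one completes. Finish times: Site survey at 8, Excavation at 11, Foundation pour at 12, Curing at 20, Framing at 24, Insulation at 36, Drywall at 26, Painting at 44. The latest is day 44.

44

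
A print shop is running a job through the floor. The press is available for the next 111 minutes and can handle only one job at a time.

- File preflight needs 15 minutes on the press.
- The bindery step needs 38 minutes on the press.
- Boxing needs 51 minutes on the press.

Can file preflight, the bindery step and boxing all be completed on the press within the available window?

Running back to back, the jobs need 15 + 38 + 51 = 104 minutes on the press.
Since 104 ≤ 111, they fit within the window.

Yes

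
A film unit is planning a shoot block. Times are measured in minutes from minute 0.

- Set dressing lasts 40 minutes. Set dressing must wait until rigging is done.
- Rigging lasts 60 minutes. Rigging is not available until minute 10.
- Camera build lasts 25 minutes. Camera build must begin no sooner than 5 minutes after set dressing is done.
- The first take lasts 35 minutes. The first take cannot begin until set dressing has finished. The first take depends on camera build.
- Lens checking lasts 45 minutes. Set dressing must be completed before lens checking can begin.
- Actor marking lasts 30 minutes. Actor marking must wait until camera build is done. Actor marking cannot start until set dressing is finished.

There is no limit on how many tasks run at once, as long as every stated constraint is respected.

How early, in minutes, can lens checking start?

110

After its own release at minute 10, rigging can start at minute 10 and finishes at minute 70.
Set dressing waits on rigging (finishes minute 70), so it starts at minute 70 and finishes at 70 + 40 = minute 110.
Lens checking waits on set dressing (finishes minute 110), so the earliest it can start is minute 110.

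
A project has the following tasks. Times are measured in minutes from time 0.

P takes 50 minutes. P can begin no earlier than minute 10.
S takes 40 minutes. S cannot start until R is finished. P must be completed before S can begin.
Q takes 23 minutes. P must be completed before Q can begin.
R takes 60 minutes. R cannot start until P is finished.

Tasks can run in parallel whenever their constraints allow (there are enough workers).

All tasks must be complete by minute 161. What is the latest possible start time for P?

11

Q must finish by minute 161; it takes 23 minutes, so it must start by 161 − 23 = minute 138.
Nothing follows S; the deadline of minute 161 is its only limit. It must start by 161 − 40 = minute 121.
R has to be done before S (must start by minute 121). That means finishing by minute 121, i.e. starting by 121 − 60 = minute 61.
P feeds Q (must start by minute 138); R (must start by minute 61); S (must start by minute 121). Taking the minimum, P must finish by minute 61 and start by 61 − 50 = minute 11.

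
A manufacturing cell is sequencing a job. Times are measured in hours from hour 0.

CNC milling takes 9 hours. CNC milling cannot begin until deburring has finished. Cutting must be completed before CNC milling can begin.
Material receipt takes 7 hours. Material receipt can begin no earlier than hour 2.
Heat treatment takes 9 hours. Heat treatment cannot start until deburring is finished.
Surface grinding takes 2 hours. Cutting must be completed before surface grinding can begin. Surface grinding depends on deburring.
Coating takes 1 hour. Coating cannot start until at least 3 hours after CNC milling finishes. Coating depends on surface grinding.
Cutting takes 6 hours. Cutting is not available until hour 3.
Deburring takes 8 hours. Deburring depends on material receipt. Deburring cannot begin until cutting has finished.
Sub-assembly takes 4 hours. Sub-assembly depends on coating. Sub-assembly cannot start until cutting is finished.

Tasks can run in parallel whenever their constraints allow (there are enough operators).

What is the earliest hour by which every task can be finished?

Cutting cannot begin until its own release at hour 3. It runs from hour 3 to 3 + 6 = hour 9.
After its own release at hour 2, material receipt can start at hour 2 and finishes at hour 9.
Deburring needs all of material receipt (finishes hour 9); cutting (finishes hour 9). That puts its earliest start at hour 9; it finishes at 9 + 8 = hour 17.
Surface grinding needs all of cutting (finishes hour 9); deburring (finishes hour 17). That puts its earliest start at hour 17; it finishes at 17 + 2 = hour 19.
Heat treatment waits on deburring (finishes hour 17), so it starts at hour 17 and finishes at 17 + 9 = hour 26.
For CNC milling: deburring (finishes hour 17); cutting (finishes hour 9). Taking the maximum gives a start of hour 17, and it finishes at 17 + 9 = hour 26.
Coating has to wait for CNC milling (finishes hour 26, plus 3-hour gap → hour 29); surface grinding (finishes hour 19). The latest of these is hour 29, so coating runs hour 29 to 29 + 1 = hour 30.
Sub-assembly cannot start until coating (finishes hour 30); cutting (finishes hour 9). The controlling bound is hour 30, so sub-assembly finishes at 30 + 4 = hour 34.
All tasks are finished once the last one completes. Finish times: Material receipt at 9, Cutting at 9, Deburring at 17, CNC milling at 26, Heat treatment at 26, Surface grinding at 19, Coating at 30, Sub-assembly at 34. The latest is hour 34.

34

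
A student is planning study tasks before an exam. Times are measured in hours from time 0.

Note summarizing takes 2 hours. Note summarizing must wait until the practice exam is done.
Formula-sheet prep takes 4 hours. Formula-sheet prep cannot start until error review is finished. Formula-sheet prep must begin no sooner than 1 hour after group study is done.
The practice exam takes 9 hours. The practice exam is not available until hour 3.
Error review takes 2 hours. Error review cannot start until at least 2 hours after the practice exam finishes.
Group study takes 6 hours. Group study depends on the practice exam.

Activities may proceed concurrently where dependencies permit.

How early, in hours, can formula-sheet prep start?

19

The practice exam cannot begin until its own release at hour 3. It runs from hour 3 to 3 + 9 = hour 12.
Group study cannot begin until the practice exam (finishes hour 12). It runs from hour 12 to 12 + 6 = hour 18.
After the practice exam (finishes hour 12, plus 2-hour gap → hour 14), error review can start at hour 14 and finishes at hour 16.
Formula-sheet prep waits on error review (finishes hour 16); group study (finishes hour 18, plus 1-hour gap → hour 19). The latest of these is hour 19, which is the earliest formula-sheet prep can start.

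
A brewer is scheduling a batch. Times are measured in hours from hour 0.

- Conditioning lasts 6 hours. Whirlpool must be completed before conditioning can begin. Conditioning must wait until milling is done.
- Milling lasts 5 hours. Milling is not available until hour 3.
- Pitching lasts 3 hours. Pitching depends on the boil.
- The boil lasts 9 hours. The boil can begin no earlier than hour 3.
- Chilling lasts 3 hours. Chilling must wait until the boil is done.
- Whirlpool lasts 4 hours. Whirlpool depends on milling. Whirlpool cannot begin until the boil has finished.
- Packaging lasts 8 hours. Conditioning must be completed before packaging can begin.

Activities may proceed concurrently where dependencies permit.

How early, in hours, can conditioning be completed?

22

The boil waits on its own release at hour 3, so it starts at hour 3 and finishes at 3 + 9 = hour 12.
Milling cannot begin until its own release at hour 3. It runs from hour 3 to 3 + 5 = hour 8.
For whirlpool: milling (finishes hour 8); the boil (finishes hour 12). Taking the maximum gives a start of hour 12, and it finishes at 12 + 4 = hour 16.
For conditioning: whirlpool (finishes hour 16); milling (finishes hour 8). Taking the maximum gives a start of hour 16, and it finishes at 16 + 6 = hour 22.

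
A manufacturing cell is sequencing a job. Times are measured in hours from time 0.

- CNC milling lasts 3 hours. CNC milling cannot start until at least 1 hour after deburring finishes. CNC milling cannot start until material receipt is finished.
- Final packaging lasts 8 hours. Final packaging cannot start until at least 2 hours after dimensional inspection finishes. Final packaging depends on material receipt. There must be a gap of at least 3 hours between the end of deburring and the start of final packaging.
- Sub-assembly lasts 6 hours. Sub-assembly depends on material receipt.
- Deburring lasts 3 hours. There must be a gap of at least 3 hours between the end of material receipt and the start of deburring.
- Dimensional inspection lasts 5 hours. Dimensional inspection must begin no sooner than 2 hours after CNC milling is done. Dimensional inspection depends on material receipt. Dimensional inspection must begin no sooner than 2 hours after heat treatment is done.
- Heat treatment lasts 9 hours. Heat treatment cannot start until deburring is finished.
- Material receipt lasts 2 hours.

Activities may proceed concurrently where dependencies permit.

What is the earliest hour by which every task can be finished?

34

Material receipt has no prerequisites, so it starts at hour 0 and finishes at hour 2.
After material receipt (finishes hour 2), sub-assembly can start at hour 2 and finishes at hour 8.
Deburring waits on material receipt (finishes hour 2, plus 3-hour gap → hour 5), so it starts at hour 5 and finishes at 5 + 3 = hour 8.
After deburring (finishes hour 8), heat treatment can start at hour 8 and finishes at hour 17.
CNC milling needs all of deburring (finishes hour 8, plus 1-hour gap → hour 9); material receipt (finishes hour 2). That puts its earliest start at hour 9; it finishes at 9 + 3 = hour 12.
Dimensional inspection cannot start until CNC milling (finishes hour 12, plus 2-hour gap → hour 14); material receipt (finishes hour 2); heat treatment (finishes hour 17, plus 2-hour gap → hour 19). The controlling bound is hour 19, so dimensional inspection finishes at 19 + 5 = hour 24.
For final packaging: dimensional inspection (finishes hour 24, plus 2-hour gap → hour 26); material receipt (finishes hour 2); deburring (finishes hour 8, plus 3-hour gap → hour 11). Taking the maximum gives a start of hour 26, and it finishes at 26 + 8 = hour 34.
All tasks are finished once the last one completes. Finish times: Material receipt at 2, Deburring at 8, CNC milling at 12, Heat treatment at 17, Dimensional inspection at 24, Sub-assembly at 8, Final packaging at 34. The latest is hour 34.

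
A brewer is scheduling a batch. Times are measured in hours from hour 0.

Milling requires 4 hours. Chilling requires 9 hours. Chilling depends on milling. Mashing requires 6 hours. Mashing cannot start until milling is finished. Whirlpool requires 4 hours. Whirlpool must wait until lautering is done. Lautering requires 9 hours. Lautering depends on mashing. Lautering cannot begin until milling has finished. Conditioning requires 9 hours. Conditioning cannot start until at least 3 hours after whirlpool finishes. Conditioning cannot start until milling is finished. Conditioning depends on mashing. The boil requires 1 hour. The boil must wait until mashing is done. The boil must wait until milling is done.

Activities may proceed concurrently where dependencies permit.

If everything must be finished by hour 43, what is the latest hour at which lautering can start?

Conditioning must finish by hour 43; it takes 9 hours, so it must start by 43 − 9 = hour 34.
Since conditioning (must start by hour 34, minus 3-hour gap → hour 31) depends on it, whirlpool must finish by hour 31. Backing off its 4-hour duration gives a latest start of hour 27.
Lautering feeds into whirlpool (must start by hour 27); so lautering must finish by hour 27 and therefore start by hour 18.

18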